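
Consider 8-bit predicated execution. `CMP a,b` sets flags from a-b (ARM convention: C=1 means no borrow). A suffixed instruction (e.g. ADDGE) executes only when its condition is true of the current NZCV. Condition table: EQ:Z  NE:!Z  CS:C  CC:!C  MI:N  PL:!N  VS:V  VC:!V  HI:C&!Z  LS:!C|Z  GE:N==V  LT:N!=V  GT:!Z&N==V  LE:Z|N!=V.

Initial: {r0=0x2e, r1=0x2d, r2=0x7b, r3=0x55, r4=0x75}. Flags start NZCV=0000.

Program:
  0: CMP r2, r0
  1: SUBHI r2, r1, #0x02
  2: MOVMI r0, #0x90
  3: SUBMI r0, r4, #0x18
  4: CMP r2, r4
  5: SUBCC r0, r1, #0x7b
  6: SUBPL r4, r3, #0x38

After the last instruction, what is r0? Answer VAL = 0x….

VAL = 0xb2

0: ✓ CMP  NZCV=0010
1: ✓ SUBHI  r2←0x2b
2: · MOVMI
3: · SUBMI
4: ✓ CMP  NZCV=1000
5: ✓ SUBCC  r0←0xb2
6: · SUBPL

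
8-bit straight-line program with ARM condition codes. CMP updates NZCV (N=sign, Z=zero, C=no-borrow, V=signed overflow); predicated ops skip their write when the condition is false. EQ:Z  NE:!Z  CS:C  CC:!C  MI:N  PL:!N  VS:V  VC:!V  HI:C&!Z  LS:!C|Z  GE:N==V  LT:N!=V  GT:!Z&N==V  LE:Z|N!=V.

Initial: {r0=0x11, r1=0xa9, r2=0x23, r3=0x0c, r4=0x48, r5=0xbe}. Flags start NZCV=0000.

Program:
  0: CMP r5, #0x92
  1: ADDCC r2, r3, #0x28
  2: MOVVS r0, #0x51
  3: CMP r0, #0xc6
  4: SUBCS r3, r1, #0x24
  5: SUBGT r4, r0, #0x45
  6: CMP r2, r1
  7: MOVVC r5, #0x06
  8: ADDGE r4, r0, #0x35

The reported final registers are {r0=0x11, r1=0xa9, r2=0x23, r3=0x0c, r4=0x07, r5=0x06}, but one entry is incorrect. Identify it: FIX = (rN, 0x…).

[0] flags=0010 → (cmp)
[1] flags=0010 CC?F → skip
[2] flags=0010 VS?F → skip
[3] flags=0000 → (cmp)
[4] flags=0000 CS?F → skip
[5] flags=0000 GT?T → r4=0xcc
[6] flags=0000 → (cmp)
[7] flags=0000 VC?T → r5=0x06
[8] flags=0000 GE?T → r4=0x46

FIX = (r4, 0x46)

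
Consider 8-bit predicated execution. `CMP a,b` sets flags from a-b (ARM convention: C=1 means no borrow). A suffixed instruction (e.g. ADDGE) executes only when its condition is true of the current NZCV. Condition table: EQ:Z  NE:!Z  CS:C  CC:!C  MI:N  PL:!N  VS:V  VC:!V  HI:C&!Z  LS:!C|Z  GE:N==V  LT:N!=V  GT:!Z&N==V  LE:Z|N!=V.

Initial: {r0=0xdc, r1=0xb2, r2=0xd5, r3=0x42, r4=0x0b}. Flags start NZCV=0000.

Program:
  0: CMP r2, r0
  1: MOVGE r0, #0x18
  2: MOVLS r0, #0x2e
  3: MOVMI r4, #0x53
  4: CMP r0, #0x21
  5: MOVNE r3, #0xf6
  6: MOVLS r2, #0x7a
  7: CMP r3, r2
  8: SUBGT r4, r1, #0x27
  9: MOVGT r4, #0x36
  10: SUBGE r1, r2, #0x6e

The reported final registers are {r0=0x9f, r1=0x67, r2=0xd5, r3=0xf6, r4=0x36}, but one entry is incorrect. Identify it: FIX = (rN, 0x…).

[0] flags=1000 → (cmp)
[1] flags=1000 GE?F → skip
[2] flags=1000 LS?T → r0=0x2e
[3] flags=1000 MI?T → r4=0x53
[4] flags=0010 → (cmp)
[5] flags=0010 NE?T → r3=0xf6
[6] flags=0010 LS?F → skip
[7] flags=0010 → (cmp)
[8] flags=0010 GT?T → r4=0x8b
[9] flags=0010 GT?T → r4=0x36
[10] flags=0010 GE?T → r1=0x67

FIX = (r0, 0x2e)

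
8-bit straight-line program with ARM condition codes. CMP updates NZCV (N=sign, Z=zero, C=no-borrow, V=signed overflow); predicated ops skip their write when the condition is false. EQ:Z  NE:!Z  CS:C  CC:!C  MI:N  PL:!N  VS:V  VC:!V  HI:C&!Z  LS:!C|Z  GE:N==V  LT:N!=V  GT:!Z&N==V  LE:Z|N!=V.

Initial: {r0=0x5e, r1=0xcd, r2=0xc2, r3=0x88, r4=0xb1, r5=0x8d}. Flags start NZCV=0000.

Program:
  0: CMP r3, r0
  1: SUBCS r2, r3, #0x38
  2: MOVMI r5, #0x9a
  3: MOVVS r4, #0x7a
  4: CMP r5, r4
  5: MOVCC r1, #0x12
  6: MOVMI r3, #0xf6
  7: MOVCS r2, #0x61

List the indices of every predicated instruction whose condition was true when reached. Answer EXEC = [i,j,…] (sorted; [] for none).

EXEC = [1,3,7]

0: ✓ CMP  NZCV=0011
1: ✓ SUBCS  r2←0x50
2: · MOVMI
3: ✓ MOVVS  r4←0x7a
4: ✓ CMP  NZCV=0011
5: · MOVCC
6: · MOVMI
7: ✓ MOVCS  r2←0x61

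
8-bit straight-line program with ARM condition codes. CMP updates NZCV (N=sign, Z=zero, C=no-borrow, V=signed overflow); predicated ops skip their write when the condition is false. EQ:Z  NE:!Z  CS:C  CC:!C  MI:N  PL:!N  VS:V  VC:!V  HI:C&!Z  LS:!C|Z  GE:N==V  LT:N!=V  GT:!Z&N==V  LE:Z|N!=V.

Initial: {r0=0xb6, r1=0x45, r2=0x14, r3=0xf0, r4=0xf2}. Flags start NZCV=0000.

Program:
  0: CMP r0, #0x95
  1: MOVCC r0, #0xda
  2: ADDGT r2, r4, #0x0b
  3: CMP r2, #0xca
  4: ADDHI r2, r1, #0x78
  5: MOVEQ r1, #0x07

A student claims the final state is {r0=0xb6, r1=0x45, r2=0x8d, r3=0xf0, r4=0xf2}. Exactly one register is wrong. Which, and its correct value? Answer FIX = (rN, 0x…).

FIX = (r2, 0xbd)

0: ✓ CMP  NZCV=0010
1: · MOVCC
2: ✓ ADDGT  r2←0xfd
3: ✓ CMP  NZCV=0010
4: ✓ ADDHI  r2←0xbd
5: · MOVEQ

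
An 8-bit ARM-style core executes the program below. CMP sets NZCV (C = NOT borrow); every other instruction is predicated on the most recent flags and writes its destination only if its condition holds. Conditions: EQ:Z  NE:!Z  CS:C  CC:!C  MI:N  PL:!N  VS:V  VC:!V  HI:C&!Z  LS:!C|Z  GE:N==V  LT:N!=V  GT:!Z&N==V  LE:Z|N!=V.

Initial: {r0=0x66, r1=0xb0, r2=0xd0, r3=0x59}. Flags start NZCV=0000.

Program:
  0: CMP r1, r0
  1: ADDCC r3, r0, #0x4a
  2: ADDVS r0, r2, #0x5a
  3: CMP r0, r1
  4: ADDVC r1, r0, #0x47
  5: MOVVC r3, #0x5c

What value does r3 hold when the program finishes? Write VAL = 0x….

VAL = 0x5c

[0] flags=0011 → (cmp)
[1] flags=0011 CC?F → skip
[2] flags=0011 VS?T → r0=0x2a
[3] flags=0000 → (cmp)
[4] flags=0000 VC?T → r1=0x71
[5] flags=0000 VC?T → r3=0x5c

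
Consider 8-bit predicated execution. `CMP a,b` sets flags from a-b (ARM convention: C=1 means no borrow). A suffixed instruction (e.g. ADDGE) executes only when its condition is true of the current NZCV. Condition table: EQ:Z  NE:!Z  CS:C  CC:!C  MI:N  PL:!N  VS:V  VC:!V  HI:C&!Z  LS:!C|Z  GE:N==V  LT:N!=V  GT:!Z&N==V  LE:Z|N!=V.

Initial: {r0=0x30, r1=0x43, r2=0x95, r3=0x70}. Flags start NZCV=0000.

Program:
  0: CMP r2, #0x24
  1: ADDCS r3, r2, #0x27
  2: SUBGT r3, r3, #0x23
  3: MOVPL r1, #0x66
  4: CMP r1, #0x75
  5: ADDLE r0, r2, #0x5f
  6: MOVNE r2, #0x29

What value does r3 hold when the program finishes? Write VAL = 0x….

VAL = 0xbc

0: ✓ CMP  NZCV=0011
1: ✓ ADDCS  r3←0xbc
2: · SUBGT
3: ✓ MOVPL  r1←0x66
4: ✓ CMP  NZCV=1000
5: ✓ ADDLE  r0←0xf4
6: ✓ MOVNE  r2←0x29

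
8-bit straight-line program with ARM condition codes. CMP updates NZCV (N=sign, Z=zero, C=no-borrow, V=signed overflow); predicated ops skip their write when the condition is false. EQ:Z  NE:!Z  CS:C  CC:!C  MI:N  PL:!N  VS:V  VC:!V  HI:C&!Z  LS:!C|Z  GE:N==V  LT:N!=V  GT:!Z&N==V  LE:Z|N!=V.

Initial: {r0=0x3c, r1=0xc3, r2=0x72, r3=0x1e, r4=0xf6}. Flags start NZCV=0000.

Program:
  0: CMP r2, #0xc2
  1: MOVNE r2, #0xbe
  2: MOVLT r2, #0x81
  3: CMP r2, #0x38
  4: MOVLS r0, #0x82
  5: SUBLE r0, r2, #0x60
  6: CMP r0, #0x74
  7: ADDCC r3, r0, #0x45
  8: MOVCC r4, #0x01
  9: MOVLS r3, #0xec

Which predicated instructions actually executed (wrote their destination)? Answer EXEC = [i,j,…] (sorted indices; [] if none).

EXEC = [1,5,7,8,9]

[0] flags=1001 → (cmp)
[1] flags=1001 NE?T → r2=0xbe
[2] flags=1001 LT?F → skip
[3] flags=1010 → (cmp)
[4] flags=1010 LS?F → skip
[5] flags=1010 LE?T → r0=0x5e
[6] flags=1000 → (cmp)
[7] flags=1000 CC?T → r3=0xa3
[8] flags=1000 CC?T → r4=0x01
[9] flags=1000 LS?T → r3=0xec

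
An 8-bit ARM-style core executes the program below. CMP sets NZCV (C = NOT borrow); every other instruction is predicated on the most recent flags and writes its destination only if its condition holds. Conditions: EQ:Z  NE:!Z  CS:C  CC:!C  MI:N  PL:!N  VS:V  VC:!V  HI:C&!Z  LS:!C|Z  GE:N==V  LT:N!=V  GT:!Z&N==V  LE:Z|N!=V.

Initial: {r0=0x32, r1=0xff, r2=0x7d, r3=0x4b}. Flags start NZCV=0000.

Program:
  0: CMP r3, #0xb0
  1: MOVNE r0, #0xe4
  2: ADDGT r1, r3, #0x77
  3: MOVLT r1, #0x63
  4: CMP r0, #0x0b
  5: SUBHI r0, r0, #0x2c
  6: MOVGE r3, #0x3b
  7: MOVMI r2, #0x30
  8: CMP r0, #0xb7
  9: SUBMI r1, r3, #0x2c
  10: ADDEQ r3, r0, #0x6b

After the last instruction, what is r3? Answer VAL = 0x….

VAL = 0x4b

0: ✓ CMP  NZCV=1001
1: ✓ MOVNE  r0←0xe4
2: ✓ ADDGT  r1←0xc2
3: · MOVLT
4: ✓ CMP  NZCV=1010
5: ✓ SUBHI  r0←0xb8
6: · MOVGE
7: ✓ MOVMI  r2←0x30
8: ✓ CMP  NZCV=0010
9: · SUBMI
10: · ADDEQ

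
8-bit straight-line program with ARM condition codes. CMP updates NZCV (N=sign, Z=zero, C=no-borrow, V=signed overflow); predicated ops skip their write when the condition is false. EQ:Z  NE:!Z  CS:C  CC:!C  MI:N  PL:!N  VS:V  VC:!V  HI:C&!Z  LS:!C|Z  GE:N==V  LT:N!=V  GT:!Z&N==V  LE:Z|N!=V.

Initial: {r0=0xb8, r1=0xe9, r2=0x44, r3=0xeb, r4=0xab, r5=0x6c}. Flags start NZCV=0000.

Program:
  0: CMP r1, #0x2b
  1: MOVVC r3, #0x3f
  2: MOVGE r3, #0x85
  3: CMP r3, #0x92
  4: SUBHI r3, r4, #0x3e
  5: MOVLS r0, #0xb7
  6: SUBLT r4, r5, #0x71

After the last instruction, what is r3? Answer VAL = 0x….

VAL = 0x3f

0: ✓ CMP  NZCV=1010
1: ✓ MOVVC  r3←0x3f
2: · MOVGE
3: ✓ CMP  NZCV=1001
4: · SUBHI
5: ✓ MOVLS  r0←0xb7
6: · SUBLT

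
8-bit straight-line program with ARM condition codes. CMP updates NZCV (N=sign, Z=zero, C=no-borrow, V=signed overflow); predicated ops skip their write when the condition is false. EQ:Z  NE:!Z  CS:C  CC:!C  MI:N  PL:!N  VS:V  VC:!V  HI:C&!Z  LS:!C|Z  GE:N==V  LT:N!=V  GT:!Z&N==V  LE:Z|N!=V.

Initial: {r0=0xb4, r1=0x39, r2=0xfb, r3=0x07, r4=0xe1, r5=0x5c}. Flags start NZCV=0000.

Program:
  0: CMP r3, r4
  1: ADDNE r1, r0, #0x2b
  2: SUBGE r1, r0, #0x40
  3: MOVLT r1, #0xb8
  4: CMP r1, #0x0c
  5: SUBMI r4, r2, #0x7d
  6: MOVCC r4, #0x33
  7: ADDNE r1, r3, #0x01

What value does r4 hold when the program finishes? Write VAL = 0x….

VAL = 0xe1

0: ✓ CMP  NZCV=0000
1: ✓ ADDNE  r1←0xdf
2: ✓ SUBGE  r1←0x74
3: · MOVLT
4: ✓ CMP  NZCV=0010
5: · SUBMI
6: · MOVCC
7: ✓ ADDNE  r1←0x08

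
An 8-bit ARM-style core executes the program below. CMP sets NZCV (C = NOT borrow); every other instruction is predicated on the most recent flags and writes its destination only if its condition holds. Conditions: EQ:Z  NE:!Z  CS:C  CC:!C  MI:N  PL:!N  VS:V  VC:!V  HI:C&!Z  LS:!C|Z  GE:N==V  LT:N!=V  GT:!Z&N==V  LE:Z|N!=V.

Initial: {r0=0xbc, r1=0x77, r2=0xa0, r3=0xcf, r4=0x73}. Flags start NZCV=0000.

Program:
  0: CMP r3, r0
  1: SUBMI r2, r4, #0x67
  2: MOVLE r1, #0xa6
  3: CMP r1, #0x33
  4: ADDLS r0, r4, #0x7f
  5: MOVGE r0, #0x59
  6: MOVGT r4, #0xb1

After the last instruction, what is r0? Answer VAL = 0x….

VAL = 0x59

0: ✓ CMP  NZCV=0010
1: · SUBMI
2: · MOVLE
3: ✓ CMP  NZCV=0010
4: · ADDLS
5: ✓ MOVGE  r0←0x59
6: ✓ MOVGT  r4←0xb1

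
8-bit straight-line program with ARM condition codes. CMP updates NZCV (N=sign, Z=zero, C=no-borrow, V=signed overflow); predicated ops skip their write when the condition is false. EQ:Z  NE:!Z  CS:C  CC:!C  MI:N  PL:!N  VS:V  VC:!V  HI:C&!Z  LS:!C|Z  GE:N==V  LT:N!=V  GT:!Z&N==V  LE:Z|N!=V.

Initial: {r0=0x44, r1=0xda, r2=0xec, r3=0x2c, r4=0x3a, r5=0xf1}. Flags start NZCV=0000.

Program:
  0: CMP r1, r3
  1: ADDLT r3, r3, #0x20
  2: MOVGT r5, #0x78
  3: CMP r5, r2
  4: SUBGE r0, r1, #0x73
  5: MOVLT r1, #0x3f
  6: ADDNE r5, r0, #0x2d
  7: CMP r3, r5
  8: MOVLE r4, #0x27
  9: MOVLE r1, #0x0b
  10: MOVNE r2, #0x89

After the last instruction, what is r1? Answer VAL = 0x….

VAL = 0xda

[0] flags=1010 → (cmp)
[1] flags=1010 LT?T → r3=0x4c
[2] flags=1010 GT?F → skip
[3] flags=0010 → (cmp)
[4] flags=0010 GE?T → r0=0x67
[5] flags=0010 LT?F → skip
[6] flags=0010 NE?T → r5=0x94
[7] flags=1001 → (cmp)
[8] flags=1001 LE?F → skip
[9] flags=1001 LE?F → skip
[10] flags=1001 NE?T → r2=0x89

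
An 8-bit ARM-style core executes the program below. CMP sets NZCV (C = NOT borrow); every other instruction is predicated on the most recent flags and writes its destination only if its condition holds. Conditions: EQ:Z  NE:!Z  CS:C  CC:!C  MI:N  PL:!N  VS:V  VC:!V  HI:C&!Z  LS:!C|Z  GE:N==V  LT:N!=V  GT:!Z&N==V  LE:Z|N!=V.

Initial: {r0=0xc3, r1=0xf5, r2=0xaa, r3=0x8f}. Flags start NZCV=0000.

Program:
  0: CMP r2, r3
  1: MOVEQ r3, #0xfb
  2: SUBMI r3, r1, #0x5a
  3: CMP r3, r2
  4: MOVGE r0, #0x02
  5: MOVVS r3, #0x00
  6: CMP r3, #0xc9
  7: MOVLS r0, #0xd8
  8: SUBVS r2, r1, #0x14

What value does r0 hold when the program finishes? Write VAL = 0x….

0: ✓ CMP  NZCV=0010
1: · MOVEQ
2: · SUBMI
3: ✓ CMP  NZCV=1000
4: · MOVGE
5: · MOVVS
6: ✓ CMP  NZCV=1000
7: ✓ MOVLS  r0←0xd8
8: · SUBVS

VAL = 0xd8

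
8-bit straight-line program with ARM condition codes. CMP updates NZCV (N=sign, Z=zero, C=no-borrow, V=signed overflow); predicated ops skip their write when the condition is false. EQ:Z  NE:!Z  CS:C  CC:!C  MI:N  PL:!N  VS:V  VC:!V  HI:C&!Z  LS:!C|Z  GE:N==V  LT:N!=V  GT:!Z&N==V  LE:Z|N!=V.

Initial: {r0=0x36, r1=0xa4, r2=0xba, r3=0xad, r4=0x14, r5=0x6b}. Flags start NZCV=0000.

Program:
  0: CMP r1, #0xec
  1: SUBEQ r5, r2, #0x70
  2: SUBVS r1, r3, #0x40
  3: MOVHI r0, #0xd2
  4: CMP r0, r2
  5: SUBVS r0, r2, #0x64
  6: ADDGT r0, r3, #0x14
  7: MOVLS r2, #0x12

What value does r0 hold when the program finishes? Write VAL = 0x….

VAL = 0xc1

[0] flags=1000 → (cmp)
[1] flags=1000 EQ?F → skip
[2] flags=1000 VS?F → skip
[3] flags=1000 HI?F → skip
[4] flags=0000 → (cmp)
[5] flags=0000 VS?F → skip
[6] flags=0000 GT?T → r0=0xc1
[7] flags=0000 LS?T → r2=0x12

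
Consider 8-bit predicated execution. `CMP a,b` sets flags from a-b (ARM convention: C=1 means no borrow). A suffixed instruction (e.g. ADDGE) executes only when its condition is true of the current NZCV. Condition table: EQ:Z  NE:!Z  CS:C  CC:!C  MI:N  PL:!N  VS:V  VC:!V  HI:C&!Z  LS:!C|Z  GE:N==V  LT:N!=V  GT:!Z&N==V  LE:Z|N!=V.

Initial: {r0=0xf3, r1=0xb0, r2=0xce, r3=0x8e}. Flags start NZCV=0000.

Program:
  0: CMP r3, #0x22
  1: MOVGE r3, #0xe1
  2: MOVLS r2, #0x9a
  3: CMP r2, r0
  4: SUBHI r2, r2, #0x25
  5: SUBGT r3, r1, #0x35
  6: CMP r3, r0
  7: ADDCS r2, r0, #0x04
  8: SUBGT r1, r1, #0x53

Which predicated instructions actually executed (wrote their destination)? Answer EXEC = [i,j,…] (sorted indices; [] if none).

0: ✓ CMP  NZCV=0011
1: · MOVGE
2: · MOVLS
3: ✓ CMP  NZCV=1000
4: · SUBHI
5: · SUBGT
6: ✓ CMP  NZCV=1000
7: · ADDCS
8: · SUBGT

EXEC = []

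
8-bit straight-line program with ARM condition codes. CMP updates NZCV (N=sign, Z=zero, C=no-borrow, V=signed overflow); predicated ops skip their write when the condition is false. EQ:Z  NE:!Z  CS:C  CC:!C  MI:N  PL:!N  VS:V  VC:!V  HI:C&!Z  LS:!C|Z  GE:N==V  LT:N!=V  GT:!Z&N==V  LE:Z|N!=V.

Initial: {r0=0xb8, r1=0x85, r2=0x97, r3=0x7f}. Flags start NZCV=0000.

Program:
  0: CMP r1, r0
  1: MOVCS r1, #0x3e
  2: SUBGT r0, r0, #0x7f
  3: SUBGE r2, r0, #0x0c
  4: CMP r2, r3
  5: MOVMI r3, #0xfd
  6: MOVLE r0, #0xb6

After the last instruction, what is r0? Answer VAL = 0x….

VAL = 0xb6

0: ✓ CMP  NZCV=1000
1: · MOVCS
2: · SUBGT
3: · SUBGE
4: ✓ CMP  NZCV=0011
5: · MOVMI
6: ✓ MOVLE  r0←0xb6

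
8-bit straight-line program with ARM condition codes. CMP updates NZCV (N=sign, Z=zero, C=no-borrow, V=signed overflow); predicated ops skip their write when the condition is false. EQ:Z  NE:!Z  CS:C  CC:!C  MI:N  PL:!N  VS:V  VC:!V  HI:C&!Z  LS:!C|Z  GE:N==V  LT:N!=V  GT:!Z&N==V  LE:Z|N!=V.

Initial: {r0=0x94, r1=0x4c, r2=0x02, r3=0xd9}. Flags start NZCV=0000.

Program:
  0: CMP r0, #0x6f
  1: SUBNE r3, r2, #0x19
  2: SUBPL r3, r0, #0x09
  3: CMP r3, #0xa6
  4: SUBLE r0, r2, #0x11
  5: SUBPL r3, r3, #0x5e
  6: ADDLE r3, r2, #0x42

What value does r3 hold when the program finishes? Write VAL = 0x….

0: ✓ CMP  NZCV=0011
1: ✓ SUBNE  r3←0xe9
2: ✓ SUBPL  r3←0x8b
3: ✓ CMP  NZCV=1000
4: ✓ SUBLE  r0←0xf1
5: · SUBPL
6: ✓ ADDLE  r3←0x44

VAL = 0x44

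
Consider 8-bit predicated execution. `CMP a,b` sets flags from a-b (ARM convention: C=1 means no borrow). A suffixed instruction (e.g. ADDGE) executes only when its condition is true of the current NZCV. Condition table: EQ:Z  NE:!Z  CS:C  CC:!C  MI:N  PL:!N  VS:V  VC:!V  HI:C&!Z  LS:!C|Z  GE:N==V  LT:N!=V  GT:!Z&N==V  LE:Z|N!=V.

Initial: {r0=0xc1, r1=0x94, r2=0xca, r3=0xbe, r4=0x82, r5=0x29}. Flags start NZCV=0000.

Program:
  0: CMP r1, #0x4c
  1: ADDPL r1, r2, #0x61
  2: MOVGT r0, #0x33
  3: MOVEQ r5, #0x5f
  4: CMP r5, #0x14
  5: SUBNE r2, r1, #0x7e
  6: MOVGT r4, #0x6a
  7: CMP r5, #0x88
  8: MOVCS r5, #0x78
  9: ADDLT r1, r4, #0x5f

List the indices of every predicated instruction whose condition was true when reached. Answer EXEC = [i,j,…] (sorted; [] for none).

EXEC = [1,5,6]

[0] flags=0011 → (cmp)
[1] flags=0011 PL?T → r1=0x2b
[2] flags=0011 GT?F → skip
[3] flags=0011 EQ?F → skip
[4] flags=0010 → (cmp)
[5] flags=0010 NE?T → r2=0xad
[6] flags=0010 GT?T → r4=0x6a
[7] flags=1001 → (cmp)
[8] flags=1001 CS?F → skip
[9] flags=1001 LT?F → skip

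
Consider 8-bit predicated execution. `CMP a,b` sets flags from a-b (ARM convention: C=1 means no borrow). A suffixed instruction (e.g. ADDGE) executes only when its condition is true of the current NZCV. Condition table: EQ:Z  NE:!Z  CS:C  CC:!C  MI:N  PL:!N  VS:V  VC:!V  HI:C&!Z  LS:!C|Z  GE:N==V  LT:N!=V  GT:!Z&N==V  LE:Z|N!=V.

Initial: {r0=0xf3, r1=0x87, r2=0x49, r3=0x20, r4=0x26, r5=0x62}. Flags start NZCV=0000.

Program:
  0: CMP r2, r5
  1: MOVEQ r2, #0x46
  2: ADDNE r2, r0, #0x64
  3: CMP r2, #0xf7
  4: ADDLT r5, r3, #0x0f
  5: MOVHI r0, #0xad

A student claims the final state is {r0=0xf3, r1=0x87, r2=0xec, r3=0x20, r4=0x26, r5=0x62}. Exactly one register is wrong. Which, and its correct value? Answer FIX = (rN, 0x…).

FIX = (r2, 0x57)

[0] flags=1000 → (cmp)
[1] flags=1000 EQ?F → skip
[2] flags=1000 NE?T → r2=0x57
[3] flags=0000 → (cmp)
[4] flags=0000 LT?F → skip
[5] flags=0000 HI?F → skip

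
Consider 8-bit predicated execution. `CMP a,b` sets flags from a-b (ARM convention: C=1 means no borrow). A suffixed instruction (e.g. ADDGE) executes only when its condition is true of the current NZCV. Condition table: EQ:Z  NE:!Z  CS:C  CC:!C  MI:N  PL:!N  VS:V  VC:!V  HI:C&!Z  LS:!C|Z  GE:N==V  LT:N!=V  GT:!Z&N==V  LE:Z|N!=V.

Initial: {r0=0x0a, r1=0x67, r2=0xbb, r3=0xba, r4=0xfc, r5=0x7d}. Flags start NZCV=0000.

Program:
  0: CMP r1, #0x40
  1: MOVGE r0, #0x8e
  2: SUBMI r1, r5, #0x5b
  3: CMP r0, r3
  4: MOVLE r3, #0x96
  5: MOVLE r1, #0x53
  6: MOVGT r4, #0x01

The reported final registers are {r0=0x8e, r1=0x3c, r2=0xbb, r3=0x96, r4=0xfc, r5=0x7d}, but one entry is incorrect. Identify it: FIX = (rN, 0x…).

FIX = (r1, 0x53)

[0] flags=0010 → (cmp)
[1] flags=0010 GE?T → r0=0x8e
[2] flags=0010 MI?F → skip
[3] flags=1000 → (cmp)
[4] flags=1000 LE?T → r3=0x96
[5] flags=1000 LE?T → r1=0x53
[6] flags=1000 GT?F → skip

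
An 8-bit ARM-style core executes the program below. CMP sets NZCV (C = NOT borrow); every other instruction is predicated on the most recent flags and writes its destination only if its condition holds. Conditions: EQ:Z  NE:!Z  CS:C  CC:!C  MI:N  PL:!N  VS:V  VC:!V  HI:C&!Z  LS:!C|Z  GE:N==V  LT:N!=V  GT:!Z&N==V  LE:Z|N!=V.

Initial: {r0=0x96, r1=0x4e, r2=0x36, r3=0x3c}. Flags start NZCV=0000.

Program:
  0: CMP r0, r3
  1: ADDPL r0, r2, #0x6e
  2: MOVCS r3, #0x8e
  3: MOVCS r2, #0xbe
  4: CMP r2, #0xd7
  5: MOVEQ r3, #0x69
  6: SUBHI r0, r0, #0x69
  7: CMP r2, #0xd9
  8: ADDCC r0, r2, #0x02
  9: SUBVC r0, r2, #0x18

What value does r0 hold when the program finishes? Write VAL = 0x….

[0] flags=0011 → (cmp)
[1] flags=0011 PL?T → r0=0xa4
[2] flags=0011 CS?T → r3=0x8e
[3] flags=0011 CS?T → r2=0xbe
[4] flags=1000 → (cmp)
[5] flags=1000 EQ?F → skip
[6] flags=1000 HI?F → skip
[7] flags=1000 → (cmp)
[8] flags=1000 CC?T → r0=0xc0
[9] flags=1000 VC?T → r0=0xa6

VAL = 0xa6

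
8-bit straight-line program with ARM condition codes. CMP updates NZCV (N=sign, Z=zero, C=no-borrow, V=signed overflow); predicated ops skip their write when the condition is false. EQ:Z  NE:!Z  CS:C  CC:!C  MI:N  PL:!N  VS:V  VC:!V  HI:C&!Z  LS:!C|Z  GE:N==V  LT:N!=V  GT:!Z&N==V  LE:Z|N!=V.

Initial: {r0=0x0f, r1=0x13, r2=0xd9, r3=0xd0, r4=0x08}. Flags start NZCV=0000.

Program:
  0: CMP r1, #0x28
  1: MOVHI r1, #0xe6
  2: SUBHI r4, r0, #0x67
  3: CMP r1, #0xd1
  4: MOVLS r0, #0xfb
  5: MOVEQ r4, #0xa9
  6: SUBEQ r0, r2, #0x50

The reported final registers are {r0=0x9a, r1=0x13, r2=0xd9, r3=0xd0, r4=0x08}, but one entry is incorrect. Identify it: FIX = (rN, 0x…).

FIX = (r0, 0xfb)

0: ✓ CMP  NZCV=1000
1: · MOVHI
2: · SUBHI
3: ✓ CMP  NZCV=0000
4: ✓ MOVLS  r0←0xfb
5: · MOVEQ
6: · SUBEQ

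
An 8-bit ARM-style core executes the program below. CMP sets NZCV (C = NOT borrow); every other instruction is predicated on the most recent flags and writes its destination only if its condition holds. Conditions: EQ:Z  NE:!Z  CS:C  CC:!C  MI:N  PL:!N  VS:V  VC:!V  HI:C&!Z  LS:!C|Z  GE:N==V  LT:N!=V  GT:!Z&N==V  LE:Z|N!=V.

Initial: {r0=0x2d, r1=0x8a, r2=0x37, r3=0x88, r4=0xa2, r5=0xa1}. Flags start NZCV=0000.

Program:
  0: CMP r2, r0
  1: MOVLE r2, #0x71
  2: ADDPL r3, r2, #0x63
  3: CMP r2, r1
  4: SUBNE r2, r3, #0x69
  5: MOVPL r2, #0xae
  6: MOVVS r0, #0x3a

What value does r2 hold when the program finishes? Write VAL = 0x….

VAL = 0x31

[0] flags=0010 → (cmp)
[1] flags=0010 LE?F → skip
[2] flags=0010 PL?T → r3=0x9a
[3] flags=1001 → (cmp)
[4] flags=1001 NE?T → r2=0x31
[5] flags=1001 PL?F → skip
[6] flags=1001 VS?T → r0=0x3a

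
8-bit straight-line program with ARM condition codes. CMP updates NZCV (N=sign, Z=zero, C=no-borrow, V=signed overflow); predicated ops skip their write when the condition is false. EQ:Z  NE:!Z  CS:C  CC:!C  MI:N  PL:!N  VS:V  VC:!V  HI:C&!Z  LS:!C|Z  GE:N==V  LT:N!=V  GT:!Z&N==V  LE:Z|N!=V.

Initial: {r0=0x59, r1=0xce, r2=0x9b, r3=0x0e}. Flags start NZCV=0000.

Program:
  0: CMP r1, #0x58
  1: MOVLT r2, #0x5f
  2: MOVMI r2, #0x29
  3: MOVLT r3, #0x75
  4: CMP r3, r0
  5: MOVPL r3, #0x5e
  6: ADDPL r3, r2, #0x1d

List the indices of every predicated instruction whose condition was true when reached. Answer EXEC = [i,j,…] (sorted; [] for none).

[0] flags=0011 → (cmp)
[1] flags=0011 LT?T → r2=0x5f
[2] flags=0011 MI?F → skip
[3] flags=0011 LT?T → r3=0x75
[4] flags=0010 → (cmp)
[5] flags=0010 PL?T → r3=0x5e
[6] flags=0010 PL?T → r3=0x7c

EXEC = [1,3,5,6]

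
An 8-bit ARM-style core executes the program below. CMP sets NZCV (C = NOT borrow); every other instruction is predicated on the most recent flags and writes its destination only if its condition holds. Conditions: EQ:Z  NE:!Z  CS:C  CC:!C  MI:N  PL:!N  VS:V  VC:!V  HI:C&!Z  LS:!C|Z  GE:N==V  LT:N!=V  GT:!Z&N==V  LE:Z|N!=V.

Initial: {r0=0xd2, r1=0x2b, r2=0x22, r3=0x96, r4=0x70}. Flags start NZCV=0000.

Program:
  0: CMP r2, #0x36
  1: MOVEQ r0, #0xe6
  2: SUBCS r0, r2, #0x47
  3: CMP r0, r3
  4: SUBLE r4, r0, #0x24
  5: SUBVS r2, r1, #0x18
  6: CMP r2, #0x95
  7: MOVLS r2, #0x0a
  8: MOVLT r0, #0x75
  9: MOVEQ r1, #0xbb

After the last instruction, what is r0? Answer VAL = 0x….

VAL = 0xd2

0: ✓ CMP  NZCV=1000
1: · MOVEQ
2: · SUBCS
3: ✓ CMP  NZCV=0010
4: · SUBLE
5: · SUBVS
6: ✓ CMP  NZCV=1001
7: ✓ MOVLS  r2←0x0a
8: · MOVLT
9: · MOVEQ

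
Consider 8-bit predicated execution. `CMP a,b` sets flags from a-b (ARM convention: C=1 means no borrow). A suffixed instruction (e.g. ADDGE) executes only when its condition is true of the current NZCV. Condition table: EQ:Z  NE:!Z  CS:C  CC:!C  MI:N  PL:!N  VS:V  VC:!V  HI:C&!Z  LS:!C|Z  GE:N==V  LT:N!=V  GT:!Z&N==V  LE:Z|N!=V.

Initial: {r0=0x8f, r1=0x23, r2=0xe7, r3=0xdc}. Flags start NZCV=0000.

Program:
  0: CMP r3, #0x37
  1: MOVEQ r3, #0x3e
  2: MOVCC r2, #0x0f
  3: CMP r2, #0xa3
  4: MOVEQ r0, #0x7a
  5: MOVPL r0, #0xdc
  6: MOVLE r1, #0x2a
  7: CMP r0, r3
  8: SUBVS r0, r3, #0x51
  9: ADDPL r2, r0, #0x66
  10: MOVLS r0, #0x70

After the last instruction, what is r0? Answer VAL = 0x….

[0] flags=1010 → (cmp)
[1] flags=1010 EQ?F → skip
[2] flags=1010 CC?F → skip
[3] flags=0010 → (cmp)
[4] flags=0010 EQ?F → skip
[5] flags=0010 PL?T → r0=0xdc
[6] flags=0010 LE?F → skip
[7] flags=0110 → (cmp)
[8] flags=0110 VS?F → skip
[9] flags=0110 PL?T → r2=0x42
[10] flags=0110 LS?T → r0=0x70

VAL = 0x70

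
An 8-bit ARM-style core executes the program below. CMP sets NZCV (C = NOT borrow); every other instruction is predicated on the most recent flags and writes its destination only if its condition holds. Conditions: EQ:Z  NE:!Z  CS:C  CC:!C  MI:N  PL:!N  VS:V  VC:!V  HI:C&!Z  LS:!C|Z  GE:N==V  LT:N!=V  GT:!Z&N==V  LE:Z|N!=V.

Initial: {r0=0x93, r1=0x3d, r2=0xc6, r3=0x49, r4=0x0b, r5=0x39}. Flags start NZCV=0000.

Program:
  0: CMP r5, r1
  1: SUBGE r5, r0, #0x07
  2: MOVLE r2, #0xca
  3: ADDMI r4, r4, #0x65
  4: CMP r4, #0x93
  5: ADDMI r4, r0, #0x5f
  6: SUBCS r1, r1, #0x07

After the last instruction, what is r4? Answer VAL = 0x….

[0] flags=1000 → (cmp)
[1] flags=1000 GE?F → skip
[2] flags=1000 LE?T → r2=0xca
[3] flags=1000 MI?T → r4=0x70
[4] flags=1001 → (cmp)
[5] flags=1001 MI?T → r4=0xf2
[6] flags=1001 CS?F → skip

VAL = 0xf2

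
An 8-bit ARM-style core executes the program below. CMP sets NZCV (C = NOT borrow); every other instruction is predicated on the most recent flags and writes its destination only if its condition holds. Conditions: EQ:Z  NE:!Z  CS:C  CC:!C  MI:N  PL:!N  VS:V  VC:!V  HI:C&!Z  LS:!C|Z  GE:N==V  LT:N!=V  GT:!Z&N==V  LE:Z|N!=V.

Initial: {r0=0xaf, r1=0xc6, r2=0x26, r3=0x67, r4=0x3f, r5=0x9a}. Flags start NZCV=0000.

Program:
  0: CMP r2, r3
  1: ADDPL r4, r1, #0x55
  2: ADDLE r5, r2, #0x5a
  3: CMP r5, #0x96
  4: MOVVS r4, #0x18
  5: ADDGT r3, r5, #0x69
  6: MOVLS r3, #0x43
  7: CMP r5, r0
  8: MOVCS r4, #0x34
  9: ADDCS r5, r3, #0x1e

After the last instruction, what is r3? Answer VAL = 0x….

0: ✓ CMP  NZCV=1000
1: · ADDPL
2: ✓ ADDLE  r5←0x80
3: ✓ CMP  NZCV=1000
4: · MOVVS
5: · ADDGT
6: ✓ MOVLS  r3←0x43
7: ✓ CMP  NZCV=1000
8: · MOVCS
9: · ADDCS

VAL = 0x43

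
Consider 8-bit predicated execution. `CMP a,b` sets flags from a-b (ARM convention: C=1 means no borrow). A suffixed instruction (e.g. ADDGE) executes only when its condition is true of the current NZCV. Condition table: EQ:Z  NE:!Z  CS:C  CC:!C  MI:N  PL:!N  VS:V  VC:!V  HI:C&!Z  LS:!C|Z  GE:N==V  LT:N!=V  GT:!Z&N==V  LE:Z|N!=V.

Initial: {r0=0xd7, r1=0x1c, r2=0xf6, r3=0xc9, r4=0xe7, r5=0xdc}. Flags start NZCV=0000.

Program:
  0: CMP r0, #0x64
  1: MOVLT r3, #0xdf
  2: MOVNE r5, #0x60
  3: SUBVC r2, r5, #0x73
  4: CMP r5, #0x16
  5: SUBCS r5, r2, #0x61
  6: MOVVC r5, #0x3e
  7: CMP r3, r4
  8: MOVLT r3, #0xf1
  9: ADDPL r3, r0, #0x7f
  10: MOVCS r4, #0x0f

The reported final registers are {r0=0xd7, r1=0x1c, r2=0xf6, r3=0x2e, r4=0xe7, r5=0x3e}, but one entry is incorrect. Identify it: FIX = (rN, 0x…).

0: ✓ CMP  NZCV=0011
1: ✓ MOVLT  r3←0xdf
2: ✓ MOVNE  r5←0x60
3: · SUBVC
4: ✓ CMP  NZCV=0010
5: ✓ SUBCS  r5←0x95
6: ✓ MOVVC  r5←0x3e
7: ✓ CMP  NZCV=1000
8: ✓ MOVLT  r3←0xf1
9: · ADDPL
10: · MOVCS

FIX = (r3, 0xf1)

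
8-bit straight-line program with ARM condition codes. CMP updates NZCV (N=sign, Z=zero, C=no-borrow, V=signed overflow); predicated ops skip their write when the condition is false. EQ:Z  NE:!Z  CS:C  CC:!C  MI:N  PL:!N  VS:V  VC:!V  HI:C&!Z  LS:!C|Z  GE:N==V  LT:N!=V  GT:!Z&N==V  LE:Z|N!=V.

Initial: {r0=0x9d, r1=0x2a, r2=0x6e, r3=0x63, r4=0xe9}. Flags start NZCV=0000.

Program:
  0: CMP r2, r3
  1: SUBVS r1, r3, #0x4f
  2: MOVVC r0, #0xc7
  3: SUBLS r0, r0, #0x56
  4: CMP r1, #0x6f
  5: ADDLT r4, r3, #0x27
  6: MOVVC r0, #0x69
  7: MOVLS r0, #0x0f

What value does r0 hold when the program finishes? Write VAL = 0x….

[0] flags=0010 → (cmp)
[1] flags=0010 VS?F → skip
[2] flags=0010 VC?T → r0=0xc7
[3] flags=0010 LS?F → skip
[4] flags=1000 → (cmp)
[5] flags=1000 LT?T → r4=0x8a
[6] flags=1000 VC?T → r0=0x69
[7] flags=1000 LS?T → r0=0x0f

VAL = 0x0f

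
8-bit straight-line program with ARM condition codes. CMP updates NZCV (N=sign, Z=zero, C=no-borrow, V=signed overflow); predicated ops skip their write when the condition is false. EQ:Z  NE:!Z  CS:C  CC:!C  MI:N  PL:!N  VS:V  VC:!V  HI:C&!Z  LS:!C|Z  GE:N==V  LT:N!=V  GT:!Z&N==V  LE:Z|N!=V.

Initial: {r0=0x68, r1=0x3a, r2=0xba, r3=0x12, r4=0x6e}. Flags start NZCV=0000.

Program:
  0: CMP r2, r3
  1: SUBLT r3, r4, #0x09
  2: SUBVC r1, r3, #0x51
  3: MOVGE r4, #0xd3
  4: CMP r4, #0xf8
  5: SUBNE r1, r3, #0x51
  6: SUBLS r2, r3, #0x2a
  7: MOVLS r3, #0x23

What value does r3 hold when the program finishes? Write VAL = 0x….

[0] flags=1010 → (cmp)
[1] flags=1010 LT?T → r3=0x65
[2] flags=1010 VC?T → r1=0x14
[3] flags=1010 GE?F → skip
[4] flags=0000 → (cmp)
[5] flags=0000 NE?T → r1=0x14
[6] flags=0000 LS?T → r2=0x3b
[7] flags=0000 LS?T → r3=0x23

VAL = 0x23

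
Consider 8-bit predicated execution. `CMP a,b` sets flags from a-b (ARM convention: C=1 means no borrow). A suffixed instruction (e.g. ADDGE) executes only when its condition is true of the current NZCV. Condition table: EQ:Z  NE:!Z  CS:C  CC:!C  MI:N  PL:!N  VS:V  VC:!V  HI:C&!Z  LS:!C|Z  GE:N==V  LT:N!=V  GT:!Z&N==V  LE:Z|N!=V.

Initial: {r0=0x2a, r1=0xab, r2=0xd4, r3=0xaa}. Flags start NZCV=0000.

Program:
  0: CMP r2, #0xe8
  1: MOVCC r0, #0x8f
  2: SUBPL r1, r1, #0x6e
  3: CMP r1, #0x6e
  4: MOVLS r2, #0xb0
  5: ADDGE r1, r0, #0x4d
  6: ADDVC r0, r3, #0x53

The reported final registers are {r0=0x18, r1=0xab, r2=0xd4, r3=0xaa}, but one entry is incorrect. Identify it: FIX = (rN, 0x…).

FIX = (r0, 0x8f)

0: ✓ CMP  NZCV=1000
1: ✓ MOVCC  r0←0x8f
2: · SUBPL
3: ✓ CMP  NZCV=0011
4: · MOVLS
5: · ADDGE
6: · ADDVC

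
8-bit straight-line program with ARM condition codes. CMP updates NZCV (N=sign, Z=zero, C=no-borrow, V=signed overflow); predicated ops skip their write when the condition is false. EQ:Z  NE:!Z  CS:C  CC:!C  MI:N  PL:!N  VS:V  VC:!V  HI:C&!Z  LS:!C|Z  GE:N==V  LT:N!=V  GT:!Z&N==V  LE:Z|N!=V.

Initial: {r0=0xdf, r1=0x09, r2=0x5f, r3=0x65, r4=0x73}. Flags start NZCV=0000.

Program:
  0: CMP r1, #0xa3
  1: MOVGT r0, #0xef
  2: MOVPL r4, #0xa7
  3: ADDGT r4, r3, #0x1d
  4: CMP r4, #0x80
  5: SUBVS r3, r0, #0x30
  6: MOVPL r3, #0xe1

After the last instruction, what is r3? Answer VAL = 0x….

0: ✓ CMP  NZCV=0000
1: ✓ MOVGT  r0←0xef
2: ✓ MOVPL  r4←0xa7
3: ✓ ADDGT  r4←0x82
4: ✓ CMP  NZCV=0010
5: · SUBVS
6: ✓ MOVPL  r3←0xe1

VAL = 0xe1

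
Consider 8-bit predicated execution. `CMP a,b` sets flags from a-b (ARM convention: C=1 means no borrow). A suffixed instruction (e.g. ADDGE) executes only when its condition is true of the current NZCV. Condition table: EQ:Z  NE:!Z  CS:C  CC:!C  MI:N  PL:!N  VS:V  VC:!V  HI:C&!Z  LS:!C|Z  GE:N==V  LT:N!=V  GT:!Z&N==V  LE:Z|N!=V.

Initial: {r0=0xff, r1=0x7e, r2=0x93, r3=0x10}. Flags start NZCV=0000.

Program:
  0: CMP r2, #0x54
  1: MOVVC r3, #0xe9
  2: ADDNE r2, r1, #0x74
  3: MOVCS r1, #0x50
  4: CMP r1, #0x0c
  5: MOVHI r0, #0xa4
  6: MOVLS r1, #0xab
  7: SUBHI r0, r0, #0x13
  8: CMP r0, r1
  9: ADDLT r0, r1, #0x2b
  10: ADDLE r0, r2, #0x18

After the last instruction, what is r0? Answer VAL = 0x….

VAL = 0x0a

0: ✓ CMP  NZCV=0011
1: · MOVVC
2: ✓ ADDNE  r2←0xf2
3: ✓ MOVCS  r1←0x50
4: ✓ CMP  NZCV=0010
5: ✓ MOVHI  r0←0xa4
6: · MOVLS
7: ✓ SUBHI  r0←0x91
8: ✓ CMP  NZCV=0011
9: ✓ ADDLT  r0←0x7b
10: ✓ ADDLE  r0←0x0a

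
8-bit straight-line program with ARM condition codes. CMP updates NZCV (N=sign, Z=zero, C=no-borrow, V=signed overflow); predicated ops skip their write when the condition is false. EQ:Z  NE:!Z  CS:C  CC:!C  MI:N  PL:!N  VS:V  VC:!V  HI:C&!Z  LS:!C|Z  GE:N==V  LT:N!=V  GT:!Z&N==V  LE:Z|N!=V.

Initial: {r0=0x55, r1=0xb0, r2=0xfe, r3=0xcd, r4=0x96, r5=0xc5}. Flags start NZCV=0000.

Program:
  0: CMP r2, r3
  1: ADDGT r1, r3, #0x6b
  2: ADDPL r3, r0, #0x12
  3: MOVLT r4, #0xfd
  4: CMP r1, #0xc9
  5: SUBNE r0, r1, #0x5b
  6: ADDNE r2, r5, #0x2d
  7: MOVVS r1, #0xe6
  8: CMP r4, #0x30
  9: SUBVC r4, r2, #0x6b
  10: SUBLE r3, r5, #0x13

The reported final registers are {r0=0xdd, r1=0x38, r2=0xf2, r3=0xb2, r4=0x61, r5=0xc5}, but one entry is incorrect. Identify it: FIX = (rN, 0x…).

FIX = (r4, 0x96)

0: ✓ CMP  NZCV=0010
1: ✓ ADDGT  r1←0x38
2: ✓ ADDPL  r3←0x67
3: · MOVLT
4: ✓ CMP  NZCV=0000
5: ✓ SUBNE  r0←0xdd
6: ✓ ADDNE  r2←0xf2
7: · MOVVS
8: ✓ CMP  NZCV=0011
9: · SUBVC
10: ✓ SUBLE  r3←0xb2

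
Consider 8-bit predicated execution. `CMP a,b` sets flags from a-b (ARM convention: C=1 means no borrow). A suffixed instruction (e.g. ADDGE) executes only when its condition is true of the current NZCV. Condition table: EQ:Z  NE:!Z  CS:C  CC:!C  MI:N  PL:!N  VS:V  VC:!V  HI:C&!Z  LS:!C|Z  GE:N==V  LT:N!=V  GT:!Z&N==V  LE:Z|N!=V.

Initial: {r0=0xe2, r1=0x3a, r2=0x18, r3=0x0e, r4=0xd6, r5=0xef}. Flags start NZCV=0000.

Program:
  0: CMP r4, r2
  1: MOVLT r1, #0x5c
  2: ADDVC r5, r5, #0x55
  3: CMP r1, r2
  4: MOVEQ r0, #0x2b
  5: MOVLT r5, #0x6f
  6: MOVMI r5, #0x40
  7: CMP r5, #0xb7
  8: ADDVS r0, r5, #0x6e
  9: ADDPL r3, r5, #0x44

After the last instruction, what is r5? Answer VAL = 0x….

0: ✓ CMP  NZCV=1010
1: ✓ MOVLT  r1←0x5c
2: ✓ ADDVC  r5←0x44
3: ✓ CMP  NZCV=0010
4: · MOVEQ
5: · MOVLT
6: · MOVMI
7: ✓ CMP  NZCV=1001
8: ✓ ADDVS  r0←0xb2
9: · ADDPL

VAL = 0x44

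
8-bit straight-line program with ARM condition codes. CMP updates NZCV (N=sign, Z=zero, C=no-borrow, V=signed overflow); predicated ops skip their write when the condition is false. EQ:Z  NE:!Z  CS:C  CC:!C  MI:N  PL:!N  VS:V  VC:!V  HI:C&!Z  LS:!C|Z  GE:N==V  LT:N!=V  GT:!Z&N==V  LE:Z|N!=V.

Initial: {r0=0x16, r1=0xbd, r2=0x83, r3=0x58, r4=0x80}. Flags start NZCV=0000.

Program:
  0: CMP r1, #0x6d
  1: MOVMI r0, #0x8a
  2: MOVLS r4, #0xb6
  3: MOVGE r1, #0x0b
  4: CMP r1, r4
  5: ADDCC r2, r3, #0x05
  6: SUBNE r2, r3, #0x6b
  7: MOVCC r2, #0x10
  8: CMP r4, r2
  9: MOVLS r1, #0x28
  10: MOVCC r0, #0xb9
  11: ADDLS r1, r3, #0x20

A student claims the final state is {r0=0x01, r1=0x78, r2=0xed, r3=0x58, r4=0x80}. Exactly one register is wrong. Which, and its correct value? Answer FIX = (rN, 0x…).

FIX = (r0, 0xb9)

0: ✓ CMP  NZCV=0011
1: · MOVMI
2: · MOVLS
3: · MOVGE
4: ✓ CMP  NZCV=0010
5: · ADDCC
6: ✓ SUBNE  r2←0xed
7: · MOVCC
8: ✓ CMP  NZCV=1000
9: ✓ MOVLS  r1←0x28
10: ✓ MOVCC  r0←0xb9
11: ✓ ADDLS  r1←0x78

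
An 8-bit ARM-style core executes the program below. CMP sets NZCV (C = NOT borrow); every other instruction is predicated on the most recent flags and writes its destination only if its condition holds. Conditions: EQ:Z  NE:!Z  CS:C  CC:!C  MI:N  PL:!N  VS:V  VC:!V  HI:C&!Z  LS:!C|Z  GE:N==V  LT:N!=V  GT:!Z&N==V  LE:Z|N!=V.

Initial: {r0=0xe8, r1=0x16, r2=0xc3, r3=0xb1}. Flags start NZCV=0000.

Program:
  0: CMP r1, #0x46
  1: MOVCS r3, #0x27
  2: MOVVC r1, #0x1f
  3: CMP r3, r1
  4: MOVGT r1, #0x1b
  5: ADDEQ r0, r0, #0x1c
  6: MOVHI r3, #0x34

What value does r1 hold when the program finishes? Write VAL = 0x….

[0] flags=1000 → (cmp)
[1] flags=1000 CS?F → skip
[2] flags=1000 VC?T → r1=0x1f
[3] flags=1010 → (cmp)
[4] flags=1010 GT?F → skip
[5] flags=1010 EQ?F → skip
[6] flags=1010 HI?T → r3=0x34

VAL = 0x1f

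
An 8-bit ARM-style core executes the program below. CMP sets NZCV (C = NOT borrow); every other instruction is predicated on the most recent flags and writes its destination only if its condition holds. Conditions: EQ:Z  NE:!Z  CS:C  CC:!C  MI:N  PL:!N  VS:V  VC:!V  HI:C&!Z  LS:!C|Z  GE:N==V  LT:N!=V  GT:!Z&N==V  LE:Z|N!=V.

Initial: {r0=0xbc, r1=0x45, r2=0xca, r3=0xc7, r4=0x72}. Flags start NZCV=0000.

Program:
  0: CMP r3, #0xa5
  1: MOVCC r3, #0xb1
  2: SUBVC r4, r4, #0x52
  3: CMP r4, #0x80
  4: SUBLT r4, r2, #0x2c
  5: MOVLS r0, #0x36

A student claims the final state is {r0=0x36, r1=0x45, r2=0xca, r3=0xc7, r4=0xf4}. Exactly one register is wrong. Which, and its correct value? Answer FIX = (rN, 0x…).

FIX = (r4, 0x20)

[0] flags=0010 → (cmp)
[1] flags=0010 CC?F → skip
[2] flags=0010 VC?T → r4=0x20
[3] flags=1001 → (cmp)
[4] flags=1001 LT?F → skip
[5] flags=1001 LS?T → r0=0x36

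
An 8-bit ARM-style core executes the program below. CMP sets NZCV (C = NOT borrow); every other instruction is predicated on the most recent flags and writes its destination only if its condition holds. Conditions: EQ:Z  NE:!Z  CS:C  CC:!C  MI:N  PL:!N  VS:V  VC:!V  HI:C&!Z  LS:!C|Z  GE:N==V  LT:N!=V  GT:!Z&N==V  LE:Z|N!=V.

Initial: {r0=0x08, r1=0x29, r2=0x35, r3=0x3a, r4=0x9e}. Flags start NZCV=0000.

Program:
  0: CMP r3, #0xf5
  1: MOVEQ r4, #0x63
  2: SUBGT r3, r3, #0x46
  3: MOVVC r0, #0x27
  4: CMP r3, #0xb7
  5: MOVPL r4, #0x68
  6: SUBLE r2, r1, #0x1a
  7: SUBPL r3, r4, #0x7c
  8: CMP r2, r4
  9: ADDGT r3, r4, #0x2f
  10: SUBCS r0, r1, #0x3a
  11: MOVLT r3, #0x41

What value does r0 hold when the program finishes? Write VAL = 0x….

0: ✓ CMP  NZCV=0000
1: · MOVEQ
2: ✓ SUBGT  r3←0xf4
3: ✓ MOVVC  r0←0x27
4: ✓ CMP  NZCV=0010
5: ✓ MOVPL  r4←0x68
6: · SUBLE
7: ✓ SUBPL  r3←0xec
8: ✓ CMP  NZCV=1000
9: · ADDGT
10: · SUBCS
11: ✓ MOVLT  r3←0x41

VAL = 0x27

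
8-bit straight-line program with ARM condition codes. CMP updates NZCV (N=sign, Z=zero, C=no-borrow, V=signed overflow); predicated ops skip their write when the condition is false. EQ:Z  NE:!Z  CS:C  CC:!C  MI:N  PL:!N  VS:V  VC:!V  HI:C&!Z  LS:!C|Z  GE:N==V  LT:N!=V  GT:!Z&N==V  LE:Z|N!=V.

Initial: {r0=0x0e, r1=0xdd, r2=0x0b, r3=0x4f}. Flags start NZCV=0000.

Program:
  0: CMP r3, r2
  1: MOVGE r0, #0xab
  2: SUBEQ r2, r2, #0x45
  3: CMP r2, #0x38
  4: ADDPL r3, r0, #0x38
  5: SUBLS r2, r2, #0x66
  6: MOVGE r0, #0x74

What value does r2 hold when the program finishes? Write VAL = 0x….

VAL = 0xa5

0: ✓ CMP  NZCV=0010
1: ✓ MOVGE  r0←0xab
2: · SUBEQ
3: ✓ CMP  NZCV=1000
4: · ADDPL
5: ✓ SUBLS  r2←0xa5
6: · MOVGE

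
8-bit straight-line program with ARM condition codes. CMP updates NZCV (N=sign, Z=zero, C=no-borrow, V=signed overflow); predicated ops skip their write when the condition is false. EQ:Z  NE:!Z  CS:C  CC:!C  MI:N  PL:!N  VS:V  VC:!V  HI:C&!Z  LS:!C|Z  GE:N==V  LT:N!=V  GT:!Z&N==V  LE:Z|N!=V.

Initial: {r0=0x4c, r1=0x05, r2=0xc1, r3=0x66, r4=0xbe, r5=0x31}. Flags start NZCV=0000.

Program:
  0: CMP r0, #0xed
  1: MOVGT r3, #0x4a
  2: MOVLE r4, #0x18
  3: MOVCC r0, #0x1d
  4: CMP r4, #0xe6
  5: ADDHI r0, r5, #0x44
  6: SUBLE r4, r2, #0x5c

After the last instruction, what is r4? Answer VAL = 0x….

VAL = 0x65

0: ✓ CMP  NZCV=0000
1: ✓ MOVGT  r3←0x4a
2: · MOVLE
3: ✓ MOVCC  r0←0x1d
4: ✓ CMP  NZCV=1000
5: · ADDHI
6: ✓ SUBLE  r4←0x65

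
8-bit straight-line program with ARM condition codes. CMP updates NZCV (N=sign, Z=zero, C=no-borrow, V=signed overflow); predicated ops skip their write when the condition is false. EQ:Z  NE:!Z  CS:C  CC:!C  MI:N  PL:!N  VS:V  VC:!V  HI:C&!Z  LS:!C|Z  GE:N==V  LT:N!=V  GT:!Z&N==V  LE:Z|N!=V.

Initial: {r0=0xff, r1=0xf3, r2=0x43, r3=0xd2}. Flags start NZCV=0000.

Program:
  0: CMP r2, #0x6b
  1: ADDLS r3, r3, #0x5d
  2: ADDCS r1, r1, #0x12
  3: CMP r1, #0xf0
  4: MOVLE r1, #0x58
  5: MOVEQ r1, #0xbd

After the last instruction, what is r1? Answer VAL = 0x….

VAL = 0xf3

[0] flags=1000 → (cmp)
[1] flags=1000 LS?T → r3=0x2f
[2] flags=1000 CS?F → skip
[3] flags=0010 → (cmp)
[4] flags=0010 LE?F → skip
[5] flags=0010 EQ?F → skip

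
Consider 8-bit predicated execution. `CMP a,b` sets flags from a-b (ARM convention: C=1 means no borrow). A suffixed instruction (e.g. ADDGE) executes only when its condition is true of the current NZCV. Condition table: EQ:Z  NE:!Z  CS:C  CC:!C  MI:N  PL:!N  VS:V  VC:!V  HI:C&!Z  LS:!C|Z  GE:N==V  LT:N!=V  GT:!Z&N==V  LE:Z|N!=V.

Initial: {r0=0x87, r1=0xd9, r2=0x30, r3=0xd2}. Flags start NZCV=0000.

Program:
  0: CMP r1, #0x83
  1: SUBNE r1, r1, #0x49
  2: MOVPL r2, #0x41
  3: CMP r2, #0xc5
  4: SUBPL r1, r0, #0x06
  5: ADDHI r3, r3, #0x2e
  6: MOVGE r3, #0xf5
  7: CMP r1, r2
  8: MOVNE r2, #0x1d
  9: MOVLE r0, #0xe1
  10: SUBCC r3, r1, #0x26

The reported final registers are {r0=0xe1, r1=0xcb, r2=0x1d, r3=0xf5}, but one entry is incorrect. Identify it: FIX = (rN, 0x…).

[0] flags=0010 → (cmp)
[1] flags=0010 NE?T → r1=0x90
[2] flags=0010 PL?T → r2=0x41
[3] flags=0000 → (cmp)
[4] flags=0000 PL?T → r1=0x81
[5] flags=0000 HI?F → skip
[6] flags=0000 GE?T → r3=0xf5
[7] flags=0011 → (cmp)
[8] flags=0011 NE?T → r2=0x1d
[9] flags=0011 LE?T → r0=0xe1
[10] flags=0011 CC?F → skip

FIX = (r1, 0x81)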